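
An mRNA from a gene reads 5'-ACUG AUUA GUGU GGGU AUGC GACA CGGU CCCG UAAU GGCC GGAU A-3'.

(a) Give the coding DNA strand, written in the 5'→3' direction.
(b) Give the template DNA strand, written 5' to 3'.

(a) The coding strand matches the mRNA with U→T.
(b) The template strand is the reverse complement of the coding strand.

(a) 5'-ACTGATTAGTGTGGGTATGCGACACGGTCCCGTAATGGCCGGATA-3'
(b) 5'-TATCCGGCCATTACGGGACCGTGTCGCATACCCACACTAATCAGT-3'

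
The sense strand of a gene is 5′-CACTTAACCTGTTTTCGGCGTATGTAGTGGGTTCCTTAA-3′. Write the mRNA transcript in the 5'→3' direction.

mRNA has the coding-strand sequence with U in place of T.

5'-CACUUAACCUGUUUUCGGCGUAUGUAGUGGGUUCCUUAA-3'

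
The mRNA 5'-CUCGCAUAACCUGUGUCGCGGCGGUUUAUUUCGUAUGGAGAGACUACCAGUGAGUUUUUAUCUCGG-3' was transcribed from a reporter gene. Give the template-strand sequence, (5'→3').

5'-CCGAGATAAAAACTCACTGGTAGTCTCTCCATACGAAATAAACCGCCGCGACACAGGTTATGCGAG-3'

Replace U with T to get the coding DNA strand: CTCGCATAACCTGTGTCGCGGCGGTTTATTTCGTATGGAGAGACTACCAGTGAGTTTTTATCTCGG. The template strand is its reverse complement (complement GAGCGTATTGGACACAGCGCCGCCAAATAAAGCATACCTCTCTGATGGTCACTCAAAAATAGAGCC, then reverse).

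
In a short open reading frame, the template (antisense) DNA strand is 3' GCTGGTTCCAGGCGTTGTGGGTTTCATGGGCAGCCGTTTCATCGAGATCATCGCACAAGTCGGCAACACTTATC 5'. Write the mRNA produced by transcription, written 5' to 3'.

Reading the template 3'→5' as shown, RNA polymerase pairs each base (A→U, T→A, G↔C) to build mRNA 5'→3' directly.

5'-CGACCAAGGUCCGCAACACCCAAAGUACCCGUCGGCAAAGUAGCUCUAGUAGCGUGUUCAGCCGUUGUGAAUAG-3'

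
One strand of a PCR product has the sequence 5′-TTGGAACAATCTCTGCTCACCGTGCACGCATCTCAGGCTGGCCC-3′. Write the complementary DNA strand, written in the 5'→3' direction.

The complement of TTGGAACAATCTCTGCTCACCGTGCACGCATCTCAGGCTGGCCC is AACCTTGTTAGAGACGAGTGGCACGTGCGTAGAGTCCGACCGGG (A↔T, G↔C). DNA strands are antiparallel, so the complementary strand runs 3'→5'; reversing gives the 5'→3' form.

5'-GGGCCAGCCTGAGATGCGTGCACGGTGAGCAGAGATTGTTCCAA-3'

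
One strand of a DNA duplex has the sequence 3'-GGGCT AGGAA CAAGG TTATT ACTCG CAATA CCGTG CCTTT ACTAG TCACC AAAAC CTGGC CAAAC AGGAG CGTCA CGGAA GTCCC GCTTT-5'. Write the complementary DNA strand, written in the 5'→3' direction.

5'-CCCGATCCTTGTTCCAATAATGAGCGTTATGGCACGGAAATGATCAGTGGTTTTGGACCGGTTTGTCCTCGCAGTGCCTTCAGGGCGAAA-3'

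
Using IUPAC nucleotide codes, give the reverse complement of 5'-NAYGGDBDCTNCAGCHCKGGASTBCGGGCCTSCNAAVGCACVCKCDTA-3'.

5'-TAHGMGBGTGCBTTNGSAGGCCCGVASTCCMGDGCTGNAGHVHCCRTN-3'

Standard pairs A↔T, G↔C; ambiguity codes pair Y↔R, K↔M, S↔S, B↔V, D↔H, N↔N. Complement (NTRCCHVHGANGTCGDGMCCTSAVGCCCGGASGNTTBCGTGBGMGHAT), then reverse for 5'→3'.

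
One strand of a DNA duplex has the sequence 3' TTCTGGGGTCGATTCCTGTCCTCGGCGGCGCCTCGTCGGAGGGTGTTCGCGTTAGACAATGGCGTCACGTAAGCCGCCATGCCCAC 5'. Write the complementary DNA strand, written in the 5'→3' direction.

The strand is given 3'→5', so its complement runs 5'→3' in the same left-to-right order: pair each base A↔T, G↔C.

5'-AAGACCCCAGCTAAGGACAGGAGCCGCCGCGGAGCAGCCTCCCACAAGCGCAATCTGTTACCGCAGTGCATTCGGCGGTACGGGTG-3'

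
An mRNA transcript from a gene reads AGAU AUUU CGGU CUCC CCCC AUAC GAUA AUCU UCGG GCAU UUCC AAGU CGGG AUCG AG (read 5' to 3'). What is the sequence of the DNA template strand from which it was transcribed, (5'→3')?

Replace U with T to get the coding DNA strand: AGATATTTCGGTCTCCCCCCATACGATAATCTTCGGGCATTTCCAAGTCGGGATCGAG. The template strand is its reverse complement (complement TCTATAAAGCCAGAGGGGGGTATGCTATTAGAAGCCCGTAAAGGTTCAGCCCTAGCTC, then reverse).

5′-CTCGATCCCGACTTGGAAATGCCCGAAGATTATCGTATGGGGGGAGACCGAAATATCT-3′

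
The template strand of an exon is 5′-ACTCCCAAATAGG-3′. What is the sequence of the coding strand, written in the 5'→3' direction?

5'-CCTATTTGGGAGT-3'

The coding strand is complementary and antiparallel to the template: take the complement (A↔T, G↔C) and reverse.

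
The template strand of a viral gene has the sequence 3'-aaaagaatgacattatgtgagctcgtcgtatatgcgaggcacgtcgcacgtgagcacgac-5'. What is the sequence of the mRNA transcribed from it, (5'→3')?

5'-UUUUCUUACUGUAAUACACUCGAGCAGCAUAUACGCUCCGUGCAGCGUGCACUCGUGCUG-3'

Reading the template 3'→5' as shown, RNA polymerase pairs each base (A→U, T→A, G↔C) to build mRNA 5'→3' directly.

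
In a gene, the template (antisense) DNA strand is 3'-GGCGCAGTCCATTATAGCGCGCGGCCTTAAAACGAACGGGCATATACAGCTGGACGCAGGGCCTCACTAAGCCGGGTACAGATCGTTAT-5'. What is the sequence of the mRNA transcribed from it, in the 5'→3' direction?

Reading the template 3'→5' as shown, RNA polymerase pairs each base (A→U, T→A, G↔C) to build mRNA 5'→3' directly.

5'-CCGCGUCAGGUAAUAUCGCGCGCCGGAAUUUUGCUUGCCCGUAUAUGUCGACCUGCGUCCCGGAGUGAUUCGGCCCAUGUCUAGCAAUA-3'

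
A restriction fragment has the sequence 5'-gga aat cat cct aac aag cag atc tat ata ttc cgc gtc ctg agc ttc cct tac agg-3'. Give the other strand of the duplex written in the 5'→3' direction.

Pairing A↔T and G↔C gives CCTTTAGTAGGATTGTTCGTCTAGATATATAAGGCGCAGGACTCGAAGGGAATGTCC, running 3'→5'. Reverse for the 5'→3' convention.

5′-CCTGTAAGGGAAGCTCAGGACGCGGAATATATAGATCTGCTTGTTAGGATGATTTCC-3′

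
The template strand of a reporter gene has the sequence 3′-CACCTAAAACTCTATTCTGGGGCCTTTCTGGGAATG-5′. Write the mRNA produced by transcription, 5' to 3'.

Reading the template 3'→5' as shown, RNA polymerase pairs each base (A→U, T→A, G↔C) to build mRNA 5'→3' directly.

5'-GUGGAUUUUGAGAUAAGACCCCGGAAAGACCCUUAC-3'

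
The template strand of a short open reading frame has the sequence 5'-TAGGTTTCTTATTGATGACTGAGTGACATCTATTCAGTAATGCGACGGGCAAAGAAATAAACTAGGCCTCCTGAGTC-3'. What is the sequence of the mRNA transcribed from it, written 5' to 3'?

5′-GACUCAGGAGGCCUAGUUUAUUUCUUUGCCCGUCGCAUUACUGAAUAGAUGUCACUCAGUCAUCAAUAAGAAACCUA-3′

The mRNA has the sequence of the coding strand (reverse complement of the template) with T→U. Reverse complement of TAGGTTTCTTATTGATGACTGAGTGACATCTATTCAGTAATGCGACGGGCAAAGAAATAAACTAGGCCTCCTGAGTC is GACTCAGGAGGCCTAGTTTATTTCTTTGCCCGTCGCATTACTGAATAGATGTCACTCAGTCATCAATAAGAAACCTA; then T→U.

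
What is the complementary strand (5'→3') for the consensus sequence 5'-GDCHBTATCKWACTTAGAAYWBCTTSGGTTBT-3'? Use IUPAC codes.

5′-AVAACCSAAGVWRTTCTAAGTWMGATAVDGHC-3′

Standard pairs A↔T, G↔C; ambiguity codes pair Y↔R, K↔M, W↔W, S↔S, B↔V, D↔H. Complement (CHGDVATAGMWTGAATCTTRWVGAASCCAAVA), then reverse for 5'→3'.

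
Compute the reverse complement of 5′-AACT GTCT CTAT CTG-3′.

5'-CAGATAGAGACAGTT-3'

Reading the sequence 3'→5' and pairing each base (A↔T, G↔C) gives the reverse complement directly.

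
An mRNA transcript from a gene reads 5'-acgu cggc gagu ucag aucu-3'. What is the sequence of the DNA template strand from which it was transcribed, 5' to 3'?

Replace U with T to get the coding DNA strand: ACGTCGGCGAGTTCAGATCT. The template strand is its reverse complement (complement TGCAGCCGCTCAAGTCTAGA, then reverse).

5'-AGATCTGAACTCGCCGACGT-3'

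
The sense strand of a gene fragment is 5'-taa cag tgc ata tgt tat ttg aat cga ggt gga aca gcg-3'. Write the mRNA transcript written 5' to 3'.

5'-UAACAGUGCAUAUGUUAUUUGAAUCGAGGUGGAACAGCG-3'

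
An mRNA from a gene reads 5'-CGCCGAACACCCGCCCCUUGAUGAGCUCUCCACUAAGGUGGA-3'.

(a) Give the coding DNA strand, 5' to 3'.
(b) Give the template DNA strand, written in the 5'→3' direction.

(a) The coding strand matches the mRNA with U→T.
(b) The template strand is the reverse complement of the coding strand.

(a) 5'-CGCCGAACACCCGCCCCTTGATGAGCTCTCCACTAAGGTGGA-3'
(b) 5'-TCCACCTTAGTGGAGAGCTCATCAAGGGGCGGGTGTTCGGCG-3'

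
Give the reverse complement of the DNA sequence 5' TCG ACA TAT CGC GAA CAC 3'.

Reading the sequence 3'→5' and pairing each base (A↔T, G↔C) gives the reverse complement directly.

5′-GTGTTCGCGATATGTCGA-3′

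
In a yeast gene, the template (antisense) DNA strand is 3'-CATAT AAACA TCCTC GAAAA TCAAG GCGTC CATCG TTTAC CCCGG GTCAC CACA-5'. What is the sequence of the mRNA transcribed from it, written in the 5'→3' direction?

Reading the template 3'→5' as shown, RNA polymerase pairs each base (A→U, T→A, G↔C) to build mRNA 5'→3' directly.

5′-GUAUAUUUGUAGGAGCUUUUAGUUCCGCAGGUAGCAAAUGGGGCCCAGUGGUGU-3′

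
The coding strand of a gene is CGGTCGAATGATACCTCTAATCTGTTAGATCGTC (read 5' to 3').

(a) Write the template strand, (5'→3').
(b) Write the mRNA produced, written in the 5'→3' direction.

(a) 5'-GACGATCTAACAGATTAGAGGTATCATTCGACCG-3'
(b) 5'-CGGUCGAAUGAUACCUCUAAUCUGUUAGAUCGUC-3'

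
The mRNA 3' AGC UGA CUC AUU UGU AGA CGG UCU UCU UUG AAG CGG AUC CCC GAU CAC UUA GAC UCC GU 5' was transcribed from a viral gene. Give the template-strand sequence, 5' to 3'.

5'-TCGACTGAGTAAACATCTGCCAGAAGAAACTTCGCCTAGGGGCTAGTGAATCTGAGGCA-3'

Written 5'→3' the mRNA is UGCCUCAGAUUCACUAGCCCCUAGGCGAAGUUUCUUCUGGCAGAUGUUUACUCAGUCGA, so the coding DNA strand is TGCCTCAGATTCACTAGCCCCTAGGCGAAGTTTCTTCTGGCAGATGTTTACTCAGTCGA. The template is its reverse complement.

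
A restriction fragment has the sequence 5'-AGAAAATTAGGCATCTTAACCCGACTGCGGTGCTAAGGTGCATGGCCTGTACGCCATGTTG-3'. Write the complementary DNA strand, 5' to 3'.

Pairing A↔T and G↔C gives TCTTTTAATCCGTAGAATTGGGCTGACGCCACGATTCCACGTACCGGACATGCGGTACAAC, running 3'→5'. Reverse for the 5'→3' convention.

5'-CAACATGGCGTACAGGCCATGCACCTTAGCACCGCAGTCGGGTTAAGATGCCTAATTTTCT-3'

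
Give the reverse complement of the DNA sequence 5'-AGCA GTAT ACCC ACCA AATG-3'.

5'-CATTTGGTGGGTATACTGCT-3'

Complement each base (A↔T, G↔C): TCGTCATATGGGTGGTTTAC. Then reverse.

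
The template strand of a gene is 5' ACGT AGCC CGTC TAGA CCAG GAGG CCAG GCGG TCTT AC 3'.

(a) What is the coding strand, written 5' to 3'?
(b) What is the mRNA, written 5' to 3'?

(a) 5'-GTAAGACCGCCTGGCCTCCTGGTCTAGACGGGCTACGT-3'
(b) 5'-GUAAGACCGCCUGGCCUCCUGGUCUAGACGGGCUACGU-3'

(a) The coding strand is the reverse complement of the template: complement TGCATCGGGCAGATCTGGTCCTCCGGTCCGCCAGAATG, then reverse.
(b) mRNA has the coding-strand sequence with T→U.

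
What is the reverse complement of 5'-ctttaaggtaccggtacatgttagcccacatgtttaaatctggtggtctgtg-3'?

Complement each base (A↔T, G↔C): GAAATTCCATGGCCATGTACAATCGGGTGTACAAATTTAGACCACCAGACAC. Then reverse.

5'-CACAGACCACCAGATTTAAACATGTGGGCTAACATGTACCGGTACCTTAAAG-3'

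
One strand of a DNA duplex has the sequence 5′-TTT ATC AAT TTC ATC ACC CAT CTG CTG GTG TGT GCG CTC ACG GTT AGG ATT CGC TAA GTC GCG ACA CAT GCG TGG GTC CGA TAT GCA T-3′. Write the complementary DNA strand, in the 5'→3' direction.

5'-ATGCATATCGGACCCACGCATGTGTCGCGACTTAGCGAATCCTAACCGTGAGCGCACACACCAGCAGATGGGTGATGAAATTGATAAA-3'

The complement of TTTATCAATTTCATCACCCATCTGCTGGTGTGTGCGCTCACGGTTAGGATTCGCTAAGTCGCGACACATGCGTGGGTCCGATATGCAT is AAATAGTTAAAGTAGTGGGTAGACGACCACACACGCGAGTGCCAATCCTAAGCGATTCAGCGCTGTGTACGCACCCAGGCTATACGTA (A↔T, G↔C). DNA strands are antiparallel, so the complementary strand runs 3'→5'; reversing gives the 5'→3' form.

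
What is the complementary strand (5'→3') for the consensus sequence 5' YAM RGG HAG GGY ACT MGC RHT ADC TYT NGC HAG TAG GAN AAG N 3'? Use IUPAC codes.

5'-NCTTNTCCTACTDGCNARAGHTADYGCKAGTRCCCTDCCYKTR-3'

Standard pairs A↔T, G↔C; ambiguity codes pair R↔Y, M↔K, D↔H, N↔N. Complement (RTKYCCDTCCCRTGAKCGYDATHGARANCGDTCATCCTNTTCN), then reverse for 5'→3'.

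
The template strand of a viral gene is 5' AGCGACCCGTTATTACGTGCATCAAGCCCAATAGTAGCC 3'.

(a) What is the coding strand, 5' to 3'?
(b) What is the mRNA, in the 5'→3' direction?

(a) 5'-GGCTACTATTGGGCTTGATGCACGTAATAACGGGTCGCT-3'
(b) 5'-GGCUACUAUUGGGCUUGAUGCACGUAAUAACGGGUCGCU-3'

(a) The coding strand is the reverse complement of the template: complement TCGCTGGGCAATAATGCACGTAGTTCGGGTTATCATCGG, then reverse.
(b) mRNA has the coding-strand sequence with T→U.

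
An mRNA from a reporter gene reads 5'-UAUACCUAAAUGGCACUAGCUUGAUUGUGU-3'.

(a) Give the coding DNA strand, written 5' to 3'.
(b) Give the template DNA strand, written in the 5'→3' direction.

(a) 5'-TATACCTAAATGGCACTAGCTTGATTGTGT-3'
(b) 5'-ACACAATCAAGCTAGTGCCATTTAGGTATA-3'

(a) The coding strand matches the mRNA with U→T.
(b) The template strand is the reverse complement of the coding strand.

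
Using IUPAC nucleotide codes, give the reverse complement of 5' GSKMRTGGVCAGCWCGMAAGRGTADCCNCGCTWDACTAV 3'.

5′-BTAGTHWAGCGNGGHTACYCTTKCGWGCTGBCCAYKMSC-3′

Standard pairs A↔T, G↔C; ambiguity codes pair R↔Y, M↔K, W↔W, S↔S, D↔H, V↔B, N↔N. Complement (CSMKYACCBGTCGWGCKTTCYCATHGGNGCGAWHTGATB), then reverse for 5'→3'.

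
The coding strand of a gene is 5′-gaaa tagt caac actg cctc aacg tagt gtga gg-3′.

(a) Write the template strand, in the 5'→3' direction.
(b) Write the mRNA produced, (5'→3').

(a) The template strand is the reverse complement of the coding strand: complement CTTTATCAGTTGTGACGGAGTTGCATCACACTCC, then reverse.
(b) mRNA matches the coding strand with T→U.

(a) 5′-CCTCACACTACGTTGAGGCAGTGTTGACTATTTC-3′
(b) 5′-GAAAUAGUCAACACUGCCUCAACGUAGUGUGAGG-3′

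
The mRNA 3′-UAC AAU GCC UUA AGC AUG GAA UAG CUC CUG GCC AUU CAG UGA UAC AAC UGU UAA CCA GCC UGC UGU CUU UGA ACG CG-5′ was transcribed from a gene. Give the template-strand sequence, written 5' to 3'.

Written 5'→3' the mRNA is GCGCAAGUUUCUGUCGUCCGACCAAUUGUCAACAUAGUGACUUACCGGUCCUCGAUAAGGUACGAAUUCCGUAACAU, so the coding DNA strand is GCGCAAGTTTCTGTCGTCCGACCAATTGTCAACATAGTGACTTACCGGTCCTCGATAAGGTACGAATTCCGTAACAT. The template is its reverse complement.

5'-ATGTTACGGAATTCGTACCTTATCGAGGACCGGTAAGTCACTATGTTGACAATTGGTCGGACGACAGAAACTTGCGC-3'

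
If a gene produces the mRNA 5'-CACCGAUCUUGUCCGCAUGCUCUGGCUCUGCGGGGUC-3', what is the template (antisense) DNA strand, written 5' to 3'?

Replace U with T to get the coding DNA strand: CACCGATCTTGTCCGCATGCTCTGGCTCTGCGGGGTC. The template strand is its reverse complement (complement GTGGCTAGAACAGGCGTACGAGACCGAGACGCCCCAG, then reverse).

5'-GACCCCGCAGAGCCAGAGCATGCGGACAAGATCGGTG-3'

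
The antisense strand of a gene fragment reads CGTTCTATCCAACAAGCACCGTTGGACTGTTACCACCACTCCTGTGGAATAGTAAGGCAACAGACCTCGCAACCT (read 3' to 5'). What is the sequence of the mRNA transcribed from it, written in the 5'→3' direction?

Reading the template 3'→5' as shown, RNA polymerase pairs each base (A→U, T→A, G↔C) to build mRNA 5'→3' directly.

5'-GCAAGAUAGGUUGUUCGUGGCAACCUGACAAUGGUGGUGAGGACACCUUAUCAUUCCGUUGUCUGGAGCGUUGGA-3'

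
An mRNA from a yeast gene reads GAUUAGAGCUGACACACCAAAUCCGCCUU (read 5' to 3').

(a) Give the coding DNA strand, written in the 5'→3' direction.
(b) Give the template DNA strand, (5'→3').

(a) The coding strand matches the mRNA with U→T.
(b) The template strand is the reverse complement of the coding strand.

(a) 5′-GATTAGAGCTGACACACCAAATCCGCCTT-3′
(b) 5'-AAGGCGGATTTGGTGTGTCAGCTCTAATC-3'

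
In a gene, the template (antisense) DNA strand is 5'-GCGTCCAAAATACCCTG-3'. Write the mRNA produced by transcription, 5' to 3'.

5′-CAGGGUAUUUUGGACGC-3′

RNA polymerase reads the template 3'→5' and synthesizes mRNA 5'→3' by base-pairing (A→U, T→A, G↔C). The complement of the template is CGCAGGTTTTATGGGAC; antiparallel, so 5'→3' the coding strand is CAGGGTATTTTGGACGC. Replace T with U for the mRNA.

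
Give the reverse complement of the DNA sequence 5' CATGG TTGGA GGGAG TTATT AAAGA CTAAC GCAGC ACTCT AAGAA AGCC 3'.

5'-GGCTTTCTTAGAGTGCTGCGTTAGTCTTTAATAACTCCCTCCAACCATG-3'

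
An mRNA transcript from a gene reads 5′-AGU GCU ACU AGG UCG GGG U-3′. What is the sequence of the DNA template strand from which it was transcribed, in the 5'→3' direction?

Replace U with T to get the coding DNA strand: AGTGCTACTAGGTCGGGGT. The template strand is its reverse complement (complement TCACGATGATCCAGCCCCA, then reverse).

5'-ACCCCGACCTAGTAGCACT-3'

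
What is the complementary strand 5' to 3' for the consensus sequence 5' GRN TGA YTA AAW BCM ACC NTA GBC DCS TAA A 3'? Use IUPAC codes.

5'-TTTASGHGVCTANGGTKGVWTTTARTCANYC-3'

Standard pairs A↔T, G↔C; ambiguity codes pair R↔Y, M↔K, W↔W, S↔S, B↔V, D↔H, N↔N. Complement (CYNACTRATTTWVGKTGGNATCVGHGSATTT), then reverse for 5'→3'.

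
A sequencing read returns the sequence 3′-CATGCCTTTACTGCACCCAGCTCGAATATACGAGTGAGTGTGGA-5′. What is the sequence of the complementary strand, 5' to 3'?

The strand is given 3'→5', so its complement runs 5'→3' in the same left-to-right order: pair each base A↔T, G↔C.

5'-GTACGGAAATGACGTGGGTCGAGCTTATATGCTCACTCACACCT-3'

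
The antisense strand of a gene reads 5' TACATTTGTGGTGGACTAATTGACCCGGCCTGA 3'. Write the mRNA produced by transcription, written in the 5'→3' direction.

5'-UCAGGCCGGGUCAAUUAGUCCACCACAAAUGUA-3'

RNA polymerase reads the template 3'→5' and synthesizes mRNA 5'→3' by base-pairing (A→U, T→A, G↔C). The complement of the template is ATGTAAACACCACCTGATTAACTGGGCCGGACT; antiparallel, so 5'→3' the coding strand is TCAGGCCGGGTCAATTAGTCCACCACAAATGTA. Replace T with U for the mRNA.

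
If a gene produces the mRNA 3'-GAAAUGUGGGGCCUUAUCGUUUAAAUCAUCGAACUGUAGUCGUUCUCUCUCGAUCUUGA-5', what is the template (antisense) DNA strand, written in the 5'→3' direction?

5'-CTTTACACCCCGGAATAGCAAATTTAGTAGCTTGACATCAGCAAGAGAGAGCTAGAACT-3'

Written 5'→3' the mRNA is AGUUCUAGCUCUCUCUUGCUGAUGUCAAGCUACUAAAUUUGCUAUUCCGGGGUGUAAAG, so the coding DNA strand is AGTTCTAGCTCTCTCTTGCTGATGTCAAGCTACTAAATTTGCTATTCCGGGGTGTAAAG. The template is its reverse complement.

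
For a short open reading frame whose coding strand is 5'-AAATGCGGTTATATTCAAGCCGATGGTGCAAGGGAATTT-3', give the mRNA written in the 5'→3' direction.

5'-AAAUGCGGUUAUAUUCAAGCCGAUGGUGCAAGGGAAUUU-3'

mRNA has the coding-strand sequence with U in place of T.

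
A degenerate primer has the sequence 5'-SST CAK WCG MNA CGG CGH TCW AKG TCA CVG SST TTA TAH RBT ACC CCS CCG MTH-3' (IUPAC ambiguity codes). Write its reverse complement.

5'-DAKCGGSGGGGTAVYDTATAAASSCBGTGACMTWGADCGCCGTNKCGWMTGASS-3'

Standard pairs A↔T, G↔C; ambiguity codes pair R↔Y, M↔K, W↔W, S↔S, B↔V, H↔D, N↔N. Complement (SSAGTMWGCKNTGCCGCDAGWTMCAGTGBCSSAAATATDYVATGGGGSGGCKAD), then reverse for 5'→3'.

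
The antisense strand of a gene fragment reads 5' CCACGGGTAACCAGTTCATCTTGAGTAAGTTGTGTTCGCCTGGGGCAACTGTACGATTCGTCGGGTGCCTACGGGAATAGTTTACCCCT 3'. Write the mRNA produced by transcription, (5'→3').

5'-AGGGGUAAACUAUUCCCGUAGGCACCCGACGAAUCGUACAGUUGCCCCAGGCGAACACAACUUACUCAAGAUGAACUGGUUACCCGUGG-3'

The mRNA has the sequence of the coding strand (reverse complement of the template) with T→U. Reverse complement of CCACGGGTAACCAGTTCATCTTGAGTAAGTTGTGTTCGCCTGGGGCAACTGTACGATTCGTCGGGTGCCTACGGGAATAGTTTACCCCT is AGGGGTAAACTATTCCCGTAGGCACCCGACGAATCGTACAGTTGCCCCAGGCGAACACAACTTACTCAAGATGAACTGGTTACCCGTGG; then T→U.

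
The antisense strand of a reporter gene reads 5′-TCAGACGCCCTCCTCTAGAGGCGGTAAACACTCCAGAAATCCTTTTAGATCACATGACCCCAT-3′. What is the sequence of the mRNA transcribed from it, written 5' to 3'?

The mRNA has the sequence of the coding strand (reverse complement of the template) with T→U. Reverse complement of TCAGACGCCCTCCTCTAGAGGCGGTAAACACTCCAGAAATCCTTTTAGATCACATGACCCCAT is ATGGGGTCATGTGATCTAAAAGGATTTCTGGAGTGTTTACCGCCTCTAGAGGAGGGCGTCTGA; then T→U.

5'-AUGGGGUCAUGUGAUCUAAAAGGAUUUCUGGAGUGUUUACCGCCUCUAGAGGAGGGCGUCUGA-3'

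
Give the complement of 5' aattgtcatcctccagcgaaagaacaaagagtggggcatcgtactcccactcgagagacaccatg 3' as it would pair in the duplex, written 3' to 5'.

3'-TTAACAGTAGGAGGTCGCTTTCTTGTTTCTCACCCCGTAGCATGAGGGTGAGCTCTCTGTGGTAC-5'

Base-pairing A↔T, G↔C gives the complement. The complementary strand is antiparallel, so paired with a 5'→3' strand it runs 3'→5'.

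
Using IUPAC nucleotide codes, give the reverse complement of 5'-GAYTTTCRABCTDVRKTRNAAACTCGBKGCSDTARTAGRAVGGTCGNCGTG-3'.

Standard pairs A↔T, G↔C; ambiguity codes pair R↔Y, K↔M, S↔S, B↔V, D↔H, N↔N. Complement (CTRAAAGYTVGAHBYMAYNTTTGAGCVMCGSHATYATCYTBCCAGCNGCAC), then reverse for 5'→3'.

5'-CACGNCGACCBTYCTAYTAHSGCMVCGAGTTTNYAMYBHAGVTYGAAARTC-3'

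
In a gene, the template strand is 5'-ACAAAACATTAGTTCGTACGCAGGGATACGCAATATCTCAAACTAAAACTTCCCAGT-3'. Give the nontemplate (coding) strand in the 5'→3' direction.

5'-ACTGGGAAGTTTTAGTTTGAGATATTGCGTATCCCTGCGTACGAACTAATGTTTTGT-3'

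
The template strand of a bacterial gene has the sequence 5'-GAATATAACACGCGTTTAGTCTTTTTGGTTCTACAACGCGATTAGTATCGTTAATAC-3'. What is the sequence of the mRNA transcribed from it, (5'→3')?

5'-GUAUUAACGAUACUAAUCGCGUUGUAGAACCAAAAAGACUAAACGCGUGUUAUAUUC-3'

The mRNA has the sequence of the coding strand (reverse complement of the template) with T→U. Reverse complement of GAATATAACACGCGTTTAGTCTTTTTGGTTCTACAACGCGATTAGTATCGTTAATAC is GTATTAACGATACTAATCGCGTTGTAGAACCAAAAAGACTAAACGCGTGTTATATTC; then T→U.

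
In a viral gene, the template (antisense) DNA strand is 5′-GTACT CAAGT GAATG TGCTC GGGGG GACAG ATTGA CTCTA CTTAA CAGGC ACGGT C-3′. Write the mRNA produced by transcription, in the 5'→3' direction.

RNA polymerase reads the template 3'→5' and synthesizes mRNA 5'→3' by base-pairing (A→U, T→A, G↔C). The complement of the template is CATGAGTTCACTTACACGAGCCCCCCTGTCTAACTGAGATGAATTGTCCGTGCCAG; antiparallel, so 5'→3' the coding strand is GACCGTGCCTGTTAAGTAGAGTCAATCTGTCCCCCCGAGCACATTCACTTGAGTAC. Replace T with U for the mRNA.

5'-GACCGUGCCUGUUAAGUAGAGUCAAUCUGUCCCCCCGAGCACAUUCACUUGAGUAC-3'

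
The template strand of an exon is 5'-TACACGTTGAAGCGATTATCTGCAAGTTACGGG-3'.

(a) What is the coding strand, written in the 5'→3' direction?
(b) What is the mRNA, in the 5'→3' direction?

(a) The coding strand is the reverse complement of the template: complement ATGTGCAACTTCGCTAATAGACGTTCAATGCCC, then reverse.
(b) mRNA has the coding-strand sequence with T→U.

(a) 5'-CCCGTAACTTGCAGATAATCGCTTCAACGTGTA-3'
(b) 5'-CCCGUAACUUGCAGAUAAUCGCUUCAACGUGUA-3'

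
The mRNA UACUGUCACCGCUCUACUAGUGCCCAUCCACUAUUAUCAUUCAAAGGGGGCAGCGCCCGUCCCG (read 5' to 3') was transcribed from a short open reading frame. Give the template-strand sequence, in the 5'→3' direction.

5'-CGGGACGGGCGCTGCCCCCTTTGAATGATAATAGTGGATGGGCACTAGTAGAGCGGTGACAGTA-3'

Replace U with T to get the coding DNA strand: TACTGTCACCGCTCTACTAGTGCCCATCCACTATTATCATTCAAAGGGGGCAGCGCCCGTCCCG. The template strand is its reverse complement (complement ATGACAGTGGCGAGATGATCACGGGTAGGTGATAATAGTAAGTTTCCCCCGTCGCGGGCAGGGC, then reverse).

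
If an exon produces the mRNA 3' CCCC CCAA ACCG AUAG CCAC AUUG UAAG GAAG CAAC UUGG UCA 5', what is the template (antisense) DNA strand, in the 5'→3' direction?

Written 5'→3' the mRNA is ACUGGUUCAACGAAGGAAUGUUACACCGAUAGCCAAACCCCCC, so the coding DNA strand is ACTGGTTCAACGAAGGAATGTTACACCGATAGCCAAACCCCCC. The template is its reverse complement.

5'-GGGGGGTTTGGCTATCGGTGTAACATTCCTTCGTTGAACCAGT-3'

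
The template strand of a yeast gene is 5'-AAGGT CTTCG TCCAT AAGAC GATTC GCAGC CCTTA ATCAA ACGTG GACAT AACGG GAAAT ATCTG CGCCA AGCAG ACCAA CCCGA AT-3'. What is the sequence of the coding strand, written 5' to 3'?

5′-ATTCGGGTTGGTCTGCTTGGCGCAGATATTTCCCGTTATGTCCACGTTTGATTAAGGGCTGCGAATCGTCTTATGGACGAAGACCTT-3′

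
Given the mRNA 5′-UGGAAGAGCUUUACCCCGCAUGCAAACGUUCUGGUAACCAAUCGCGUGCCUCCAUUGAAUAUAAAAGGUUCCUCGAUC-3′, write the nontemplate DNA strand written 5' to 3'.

5'-TGGAAGAGCTTTACCCCGCATGCAAACGTTCTGGTAACCAATCGCGTGCCTCCATTGAATATAAAAGGTTCCTCGATC-3'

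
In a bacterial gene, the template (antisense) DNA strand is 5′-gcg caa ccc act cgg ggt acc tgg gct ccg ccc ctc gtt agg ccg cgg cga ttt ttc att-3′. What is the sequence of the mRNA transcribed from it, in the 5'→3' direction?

5'-AAUGAAAAAUCGCCGCGGCCUAACGAGGGGCGGAGCCCAGGUACCCCGAGUGGGUUGCGC-3'

RNA polymerase reads the template 3'→5' and synthesizes mRNA 5'→3' by base-pairing (A→U, T→A, G↔C). The complement of the template is CGCGTTGGGTGAGCCCCATGGACCCGAGGCGGGGAGCAATCCGGCGCCGCTAAAAAGTAA; antiparallel, so 5'→3' the coding strand is AATGAAAAATCGCCGCGGCCTAACGAGGGGCGGAGCCCAGGTACCCCGAGTGGGTTGCGC. Replace T with U for the mRNA.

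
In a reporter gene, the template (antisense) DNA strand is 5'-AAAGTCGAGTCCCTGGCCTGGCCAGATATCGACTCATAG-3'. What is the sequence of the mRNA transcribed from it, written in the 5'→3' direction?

5'-CUAUGAGUCGAUAUCUGGCCAGGCCAGGGACUCGACUUU-3'

The mRNA has the sequence of the coding strand (reverse complement of the template) with T→U. Reverse complement of AAAGTCGAGTCCCTGGCCTGGCCAGATATCGACTCATAG is CTATGAGTCGATATCTGGCCAGGCCAGGGACTCGACTTT; then T→U.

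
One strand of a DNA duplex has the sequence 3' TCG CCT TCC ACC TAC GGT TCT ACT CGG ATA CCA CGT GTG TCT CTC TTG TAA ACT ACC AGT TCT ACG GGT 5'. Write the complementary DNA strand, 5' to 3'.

The strand is given 3'→5', so its complement runs 5'→3' in the same left-to-right order: pair each base A↔T, G↔C.

5′-AGCGGAAGGTGGATGCCAAGATGAGCCTATGGTGCACACAGAGAGAACATTTGATGGTCAAGATGCCCA-3′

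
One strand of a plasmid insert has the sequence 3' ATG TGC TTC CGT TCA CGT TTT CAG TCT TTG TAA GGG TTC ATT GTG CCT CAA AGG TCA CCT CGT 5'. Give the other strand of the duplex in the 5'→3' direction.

5'-TACACGAAGGCAAGTGCAAAAGTCAGAAACATTCCCAAGTAACACGGAGTTTCCAGTGGAGCA-3'

The strand is given 3'→5', so its complement runs 5'→3' in the same left-to-right order: pair each base A↔T, G↔C.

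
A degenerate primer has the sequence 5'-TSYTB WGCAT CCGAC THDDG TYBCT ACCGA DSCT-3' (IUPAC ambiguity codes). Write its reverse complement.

5'-AGSHTCGGTAGVRACHHDAGTCGGATGCWVARSA-3'

Standard pairs A↔T, G↔C; ambiguity codes pair Y↔R, W↔W, S↔S, B↔V, D↔H. Complement (ASRAVWCGTAGGCTGADHHCARVGATGGCTHSGA), then reverse for 5'→3'.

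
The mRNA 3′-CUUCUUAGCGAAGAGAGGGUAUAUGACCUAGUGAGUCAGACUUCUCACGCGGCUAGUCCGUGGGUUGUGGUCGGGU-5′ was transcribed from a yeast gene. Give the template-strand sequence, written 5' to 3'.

5'-GAAGAATCGCTTCTCTCCCATATACTGGATCACTCAGTCTGAAGAGTGCGCCGATCAGGCACCCAACACCAGCCCA-3'

Written 5'→3' the mRNA is UGGGCUGGUGUUGGGUGCCUGAUCGGCGCACUCUUCAGACUGAGUGAUCCAGUAUAUGGGAGAGAAGCGAUUCUUC, so the coding DNA strand is TGGGCTGGTGTTGGGTGCCTGATCGGCGCACTCTTCAGACTGAGTGATCCAGTATATGGGAGAGAAGCGATTCTTC. The template is its reverse complement.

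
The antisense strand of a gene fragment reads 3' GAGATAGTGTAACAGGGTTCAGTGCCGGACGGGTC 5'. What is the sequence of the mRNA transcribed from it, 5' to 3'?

5'-CUCUAUCACAUUGUCCCAAGUCACGGCCUGCCCAG-3'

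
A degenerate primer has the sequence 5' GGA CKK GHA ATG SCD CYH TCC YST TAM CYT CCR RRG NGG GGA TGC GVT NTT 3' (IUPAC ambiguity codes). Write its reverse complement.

5'-AANABCGCATCCCCNCYYYGGARGKTAASRGGADRGHGSCATTDCMMGTCC-3'

Standard pairs A↔T, G↔C; ambiguity codes pair R↔Y, M↔K, S↔S, D↔H, V↔B, N↔N. Complement (CCTGMMCDTTACSGHGRDAGGRSAATKGRAGGYYYCNCCCCTACGCBANAA), then reverse for 5'→3'.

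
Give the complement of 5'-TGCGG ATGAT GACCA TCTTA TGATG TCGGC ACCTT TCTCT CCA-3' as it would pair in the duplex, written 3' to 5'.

Base-pairing A↔T, G↔C gives the complement. The complementary strand is antiparallel, so paired with a 5'→3' strand it runs 3'→5'.

3'-ACGCCTACTACTGGTAGAATACTACAGCCGTGGAAAGAGAGGT-5'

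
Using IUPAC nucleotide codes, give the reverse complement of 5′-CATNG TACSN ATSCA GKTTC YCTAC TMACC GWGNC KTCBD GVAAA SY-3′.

Standard pairs A↔T, G↔C; ambiguity codes pair Y↔R, M↔K, W↔W, S↔S, B↔V, D↔H, N↔N. Complement (GTANCATGSNTASGTCMAAGRGATGAKTGGCWCNGMAGVHCBTTTSR), then reverse for 5'→3'.

5'-RSTTTBCHVGAMGNCWCGGTKAGTAGRGAAMCTGSATNSGTACNATG-3'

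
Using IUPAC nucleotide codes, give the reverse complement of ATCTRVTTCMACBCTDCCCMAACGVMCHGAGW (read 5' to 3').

5′-WCTCDGKBCGTTKGGGHAGVGTKGAABYAGAT-3′

Standard pairs A↔T, G↔C; ambiguity codes pair R↔Y, M↔K, W↔W, B↔V, D↔H. Complement (TAGAYBAAGKTGVGAHGGGKTTGCBKGDCTCW), then reverse for 5'→3'.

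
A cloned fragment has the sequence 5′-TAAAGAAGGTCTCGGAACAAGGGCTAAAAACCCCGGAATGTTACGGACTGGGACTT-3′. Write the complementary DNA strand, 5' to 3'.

5′-AAGTCCCAGTCCGTAACATTCCGGGGTTTTTAGCCCTTGTTCCGAGACCTTCTTTA-3′

Pairing A↔T and G↔C gives ATTTCTTCCAGAGCCTTGTTCCCGATTTTTGGGGCCTTACAATGCCTGACCCTGAA, running 3'→5'. Reverse for the 5'→3' convention.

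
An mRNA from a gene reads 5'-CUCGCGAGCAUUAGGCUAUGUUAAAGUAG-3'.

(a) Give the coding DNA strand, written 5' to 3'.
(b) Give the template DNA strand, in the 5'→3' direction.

(a) The coding strand matches the mRNA with U→T.
(b) The template strand is the reverse complement of the coding strand.

(a) 5'-CTCGCGAGCATTAGGCTATGTTAAAGTAG-3'
(b) 5'-CTACTTTAACATAGCCTAATGCTCGCGAG-3'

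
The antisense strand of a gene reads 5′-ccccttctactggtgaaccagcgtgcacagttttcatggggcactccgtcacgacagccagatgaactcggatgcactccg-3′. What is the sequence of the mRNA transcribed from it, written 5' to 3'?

RNA polymerase reads the template 3'→5' and synthesizes mRNA 5'→3' by base-pairing (A→U, T→A, G↔C). The complement of the template is GGGGAAGATGACCACTTGGTCGCACGTGTCAAAAGTACCCCGTGAGGCAGTGCTGTCGGTCTACTTGAGCCTACGTGAGGC; antiparallel, so 5'→3' the coding strand is CGGAGTGCATCCGAGTTCATCTGGCTGTCGTGACGGAGTGCCCCATGAAAACTGTGCACGCTGGTTCACCAGTAGAAGGGG. Replace T with U for the mRNA.

5'-CGGAGUGCAUCCGAGUUCAUCUGGCUGUCGUGACGGAGUGCCCCAUGAAAACUGUGCACGCUGGUUCACCAGUAGAAGGGG-3'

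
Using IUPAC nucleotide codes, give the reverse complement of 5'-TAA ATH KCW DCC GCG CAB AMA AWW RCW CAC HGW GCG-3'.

5'-CGCWCDGTGWGYWWTTKTVTGCGCGGHWGMDATTTA-3'

Standard pairs A↔T, G↔C; ambiguity codes pair R↔Y, M↔K, W↔W, B↔V, D↔H. Complement (ATTTADMGWHGGCGCGTVTKTTWWYGWGTGDCWCGC), then reverse for 5'→3'.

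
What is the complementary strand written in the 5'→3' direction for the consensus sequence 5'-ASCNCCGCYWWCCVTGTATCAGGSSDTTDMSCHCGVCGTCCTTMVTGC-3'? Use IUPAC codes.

Standard pairs A↔T, G↔C; ambiguity codes pair Y↔R, M↔K, W↔W, S↔S, D↔H, V↔B, N↔N. Complement (TSGNGGCGRWWGGBACATAGTCCSSHAAHKSGDGCBGCAGGAAKBACG), then reverse for 5'→3'.

5′-GCABKAAGGACGBCGDGSKHAAHSSCCTGATACABGGWWRGCGGNGST-3′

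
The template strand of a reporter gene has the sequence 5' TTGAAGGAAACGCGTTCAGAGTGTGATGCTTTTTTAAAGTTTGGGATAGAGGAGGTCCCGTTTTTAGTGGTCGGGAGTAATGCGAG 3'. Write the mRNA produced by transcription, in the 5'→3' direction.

The mRNA has the sequence of the coding strand (reverse complement of the template) with T→U. Reverse complement of TTGAAGGAAACGCGTTCAGAGTGTGATGCTTTTTTAAAGTTTGGGATAGAGGAGGTCCCGTTTTTAGTGGTCGGGAGTAATGCGAG is CTCGCATTACTCCCGACCACTAAAAACGGGACCTCCTCTATCCCAAACTTTAAAAAAGCATCACACTCTGAACGCGTTTCCTTCAA; then T→U.

5'-CUCGCAUUACUCCCGACCACUAAAAACGGGACCUCCUCUAUCCCAAACUUUAAAAAAGCAUCACACUCUGAACGCGUUUCCUUCAA-3'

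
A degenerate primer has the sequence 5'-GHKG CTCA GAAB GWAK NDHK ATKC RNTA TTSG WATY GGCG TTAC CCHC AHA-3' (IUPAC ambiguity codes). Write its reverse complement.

5′-TDTGDGGGTAACGCCRATWCSAATANYGMATMDHNMTWCVTTCTGAGCMDC-3′

Standard pairs A↔T, G↔C; ambiguity codes pair R↔Y, K↔M, W↔W, S↔S, B↔V, D↔H, N↔N. Complement (CDMCGAGTCTTVCWTMNHDMTAMGYNATAASCWTARCCGCAATGGGDGTDT), then reverse for 5'→3'.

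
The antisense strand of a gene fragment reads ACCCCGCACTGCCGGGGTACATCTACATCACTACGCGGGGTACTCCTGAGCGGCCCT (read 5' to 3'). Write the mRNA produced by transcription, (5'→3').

RNA polymerase reads the template 3'→5' and synthesizes mRNA 5'→3' by base-pairing (A→U, T→A, G↔C). The complement of the template is TGGGGCGTGACGGCCCCATGTAGATGTAGTGATGCGCCCCATGAGGACTCGCCGGGA; antiparallel, so 5'→3' the coding strand is AGGGCCGCTCAGGAGTACCCCGCGTAGTGATGTAGATGTACCCCGGCAGTGCGGGGT. Replace T with U for the mRNA.

5'-AGGGCCGCUCAGGAGUACCCCGCGUAGUGAUGUAGAUGUACCCCGGCAGUGCGGGGU-3'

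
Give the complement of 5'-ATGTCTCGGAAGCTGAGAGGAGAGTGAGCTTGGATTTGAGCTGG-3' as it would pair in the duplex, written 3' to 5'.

Base-pairing A↔T, G↔C gives the complement. The complementary strand is antiparallel, so paired with a 5'→3' strand it runs 3'→5'.

3'-TACAGAGCCTTCGACTCTCCTCTCACTCGAACCTAAACTCGACC-5'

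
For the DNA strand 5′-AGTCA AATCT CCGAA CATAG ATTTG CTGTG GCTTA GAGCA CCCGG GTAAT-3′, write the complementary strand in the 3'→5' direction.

Base-pairing A↔T, G↔C gives the complement. The complementary strand is antiparallel, so paired with a 5'→3' strand it runs 3'→5'.

3'-TCAGTTTAGAGGCTTGTATCTAAACGACACCGAATCTCGTGGGCCCATTA-5'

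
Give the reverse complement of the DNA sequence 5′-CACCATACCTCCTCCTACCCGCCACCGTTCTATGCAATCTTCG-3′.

Complement each base (A↔T, G↔C): GTGGTATGGAGGAGGATGGGCGGTGGCAAGATACGTTAGAAGC. Then reverse.

5'-CGAAGATTGCATAGAACGGTGGCGGGTAGGAGGAGGTATGGTG-3'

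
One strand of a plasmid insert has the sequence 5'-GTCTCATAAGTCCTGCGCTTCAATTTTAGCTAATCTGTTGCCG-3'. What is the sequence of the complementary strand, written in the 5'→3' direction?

5'-CGGCAACAGATTAGCTAAAATTGAAGCGCAGGACTTATGAGAC-3'

Pairing A↔T and G↔C gives CAGAGTATTCAGGACGCGAAGTTAAAATCGATTAGACAACGGC, running 3'→5'. Reverse for the 5'→3' convention.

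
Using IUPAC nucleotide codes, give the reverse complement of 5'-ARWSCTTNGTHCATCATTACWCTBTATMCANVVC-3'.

5'-GBBNTGKATAVAGWGTAATGATGDACNAAGSWYT-3'

Standard pairs A↔T, G↔C; ambiguity codes pair R↔Y, M↔K, W↔W, S↔S, B↔V, H↔D, N↔N. Complement (TYWSGAANCADGTAGTAATGWGAVATAKGTNBBG), then reverse for 5'→3'.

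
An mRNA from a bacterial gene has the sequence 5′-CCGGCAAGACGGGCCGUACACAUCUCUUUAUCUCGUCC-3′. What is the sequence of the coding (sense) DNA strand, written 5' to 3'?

The coding DNA strand has the same 5'→3' sequence as the mRNA with U replaced by T.

5′-CCGGCAAGACGGGCCGTACACATCTCTTTATCTCGTCC-3′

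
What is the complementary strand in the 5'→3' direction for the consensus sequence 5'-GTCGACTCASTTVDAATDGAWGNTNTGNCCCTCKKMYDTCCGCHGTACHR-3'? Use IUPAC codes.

5'-YDGTACDGCGGAHRKMMGAGGGNCANANCWTCHATTHBAASTGAGTCGAC-3'

Standard pairs A↔T, G↔C; ambiguity codes pair R↔Y, M↔K, W↔W, S↔S, D↔H, V↔B, N↔N. Complement (CAGCTGAGTSAABHTTAHCTWCNANACNGGGAGMMKRHAGGCGDCATGDY), then reverse for 5'→3'.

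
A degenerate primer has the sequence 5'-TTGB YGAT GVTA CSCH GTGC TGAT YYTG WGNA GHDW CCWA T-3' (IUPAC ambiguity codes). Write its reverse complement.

5'-ATWGGWHDCTNCWCARRATCAGCACDGSGTABCATCRVCAA-3'

Standard pairs A↔T, G↔C; ambiguity codes pair Y↔R, W↔W, S↔S, B↔V, D↔H, N↔N. Complement (AACVRCTACBATGSGDCACGACTARRACWCNTCDHWGGWTA), then reverse for 5'→3'.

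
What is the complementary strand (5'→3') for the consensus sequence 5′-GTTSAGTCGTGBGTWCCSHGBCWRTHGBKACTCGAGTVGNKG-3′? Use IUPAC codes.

5'-CMNCBACTCGAGTMVCDAYWGVCDSGGWACVCACGACTSAAC-3'

Standard pairs A↔T, G↔C; ambiguity codes pair R↔Y, K↔M, W↔W, S↔S, B↔V, H↔D, N↔N. Complement (CAASTCAGCACVCAWGGSDCVGWYADCVMTGAGCTCABCNMC), then reverse for 5'→3'.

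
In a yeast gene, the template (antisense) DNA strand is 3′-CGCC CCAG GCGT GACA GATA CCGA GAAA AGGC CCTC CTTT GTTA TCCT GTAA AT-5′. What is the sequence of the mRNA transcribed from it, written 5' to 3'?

Reading the template 3'→5' as shown, RNA polymerase pairs each base (A→U, T→A, G↔C) to build mRNA 5'→3' directly.

5′-GCGGGGUCCGCACUGUCUAUGGCUCUUUUCCGGGAGGAAACAAUAGGACAUUUA-3′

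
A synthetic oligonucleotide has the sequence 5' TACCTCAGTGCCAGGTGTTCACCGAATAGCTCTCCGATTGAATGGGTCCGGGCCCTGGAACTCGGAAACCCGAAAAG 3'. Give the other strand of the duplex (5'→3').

The complement of TACCTCAGTGCCAGGTGTTCACCGAATAGCTCTCCGATTGAATGGGTCCGGGCCCTGGAACTCGGAAACCCGAAAAG is ATGGAGTCACGGTCCACAAGTGGCTTATCGAGAGGCTAACTTACCCAGGCCCGGGACCTTGAGCCTTTGGGCTTTTC (A↔T, G↔C). DNA strands are antiparallel, so the complementary strand runs 3'→5'; reversing gives the 5'→3' form.

5'-CTTTTCGGGTTTCCGAGTTCCAGGGCCCGGACCCATTCAATCGGAGAGCTATTCGGTGAACACCTGGCACTGAGGTA-3'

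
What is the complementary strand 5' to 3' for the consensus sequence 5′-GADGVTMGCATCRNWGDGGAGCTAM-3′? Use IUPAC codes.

Standard pairs A↔T, G↔C; ambiguity codes pair R↔Y, M↔K, W↔W, D↔H, V↔B, N↔N. Complement (CTHCBAKCGTAGYNWCHCCTCGATK), then reverse for 5'→3'.

5'-KTAGCTCCHCWNYGATGCKABCHTC-3'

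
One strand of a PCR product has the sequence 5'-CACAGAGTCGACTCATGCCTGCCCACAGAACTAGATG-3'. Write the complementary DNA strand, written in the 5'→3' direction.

5'-CATCTAGTTCTGTGGGCAGGCATGAGTCGACTCTGTG-3'

The complement of CACAGAGTCGACTCATGCCTGCCCACAGAACTAGATG is GTGTCTCAGCTGAGTACGGACGGGTGTCTTGATCTAC (A↔T, G↔C). DNA strands are antiparallel, so the complementary strand runs 3'→5'; reversing gives the 5'→3' form.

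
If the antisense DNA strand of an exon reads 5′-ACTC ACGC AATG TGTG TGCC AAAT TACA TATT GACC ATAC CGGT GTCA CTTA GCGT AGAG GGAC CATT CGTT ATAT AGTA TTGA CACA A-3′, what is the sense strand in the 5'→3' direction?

5'-TTGTGTCAATACTATATAACGAATGGTCCCTCTACGCTAAGTGACACCGGTATGGTCAATATGTAATTTGGCACACACATTGCGTGAGT-3'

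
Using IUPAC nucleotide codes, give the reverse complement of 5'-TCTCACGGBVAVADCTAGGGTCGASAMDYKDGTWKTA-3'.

Standard pairs A↔T, G↔C; ambiguity codes pair Y↔R, M↔K, W↔W, S↔S, B↔V, D↔H. Complement (AGAGTGCCVBTBTHGATCCCAGCTSTKHRMHCAWMAT), then reverse for 5'→3'.

5'-TAMWACHMRHKTSTCGACCCTAGHTBTBVCCGTGAGA-3'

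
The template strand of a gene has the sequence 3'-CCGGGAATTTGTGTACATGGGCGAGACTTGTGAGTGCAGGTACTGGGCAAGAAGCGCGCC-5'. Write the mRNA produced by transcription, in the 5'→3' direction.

5'-GGCCCUUAAACACAUGUACCCGCUCUGAACACUCACGUCCAUGACCCGUUCUUCGCGCGG-3'

Reading the template 3'→5' as shown, RNA polymerase pairs each base (A→U, T→A, G↔C) to build mRNA 5'→3' directly.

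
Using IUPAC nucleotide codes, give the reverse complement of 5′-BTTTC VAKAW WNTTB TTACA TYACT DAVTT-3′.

5'-AABTHAGTRATGTAAVAANWWTMTBGAAAV-3'

Standard pairs A↔T, G↔C; ambiguity codes pair Y↔R, K↔M, W↔W, B↔V, D↔H, N↔N. Complement (VAAAGBTMTWWNAAVAATGTARTGAHTBAA), then reverse for 5'→3'.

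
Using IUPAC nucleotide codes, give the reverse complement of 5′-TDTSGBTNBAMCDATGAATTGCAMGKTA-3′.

Standard pairs A↔T, G↔C; ambiguity codes pair M↔K, S↔S, B↔V, D↔H, N↔N. Complement (AHASCVANVTKGHTACTTAACGTKCMAT), then reverse for 5'→3'.

5'-TAMCKTGCAATTCATHGKTVNAVCSAHA-3'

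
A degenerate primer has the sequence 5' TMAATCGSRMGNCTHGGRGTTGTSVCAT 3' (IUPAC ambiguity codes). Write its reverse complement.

5'-ATGBSACAACYCCDAGNCKYSCGATTKA-3'

Standard pairs A↔T, G↔C; ambiguity codes pair R↔Y, M↔K, S↔S, H↔D, V↔B, N↔N. Complement (AKTTAGCSYKCNGADCCYCAACASBGTA), then reverse for 5'→3'.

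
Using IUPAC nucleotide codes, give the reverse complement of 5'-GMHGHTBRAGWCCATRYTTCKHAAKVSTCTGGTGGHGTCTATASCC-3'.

Standard pairs A↔T, G↔C; ambiguity codes pair R↔Y, M↔K, W↔W, S↔S, B↔V, H↔D. Complement (CKDCDAVYTCWGGTAYRAAGMDTTMBSAGACCACCDCAGATATSGG), then reverse for 5'→3'.

5'-GGSTATAGACDCCACCAGASBMTTDMGAARYATGGWCTYVADCDKC-3'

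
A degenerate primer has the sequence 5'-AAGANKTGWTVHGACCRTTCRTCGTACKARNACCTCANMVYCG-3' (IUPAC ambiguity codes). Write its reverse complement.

5'-CGRBKNTGAGGTNYTMGTACGAYGAAYGGTCDBAWCAMNTCTT-3'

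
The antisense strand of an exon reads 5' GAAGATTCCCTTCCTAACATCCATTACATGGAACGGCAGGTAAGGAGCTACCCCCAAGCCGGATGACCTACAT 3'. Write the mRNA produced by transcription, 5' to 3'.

RNA polymerase reads the template 3'→5' and synthesizes mRNA 5'→3' by base-pairing (A→U, T→A, G↔C). The complement of the template is CTTCTAAGGGAAGGATTGTAGGTAATGTACCTTGCCGTCCATTCCTCGATGGGGGTTCGGCCTACTGGATGTA; antiparallel, so 5'→3' the coding strand is ATGTAGGTCATCCGGCTTGGGGGTAGCTCCTTACCTGCCGTTCCATGTAATGGATGTTAGGAAGGGAATCTTC. Replace T with U for the mRNA.

5'-AUGUAGGUCAUCCGGCUUGGGGGUAGCUCCUUACCUGCCGUUCCAUGUAAUGGAUGUUAGGAAGGGAAUCUUC-3'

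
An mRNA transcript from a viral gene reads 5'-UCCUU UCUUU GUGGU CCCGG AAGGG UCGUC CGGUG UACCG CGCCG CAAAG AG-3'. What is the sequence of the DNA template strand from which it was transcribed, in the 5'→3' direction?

5′-CTCTTTGCGGCGCGGTACACCGGACGACCCTTCCGGGACCACAAAGAAAGGA-3′

Replace U with T to get the coding DNA strand: TCCTTTCTTTGTGGTCCCGGAAGGGTCGTCCGGTGTACCGCGCCGCAAAGAG. The template strand is its reverse complement (complement AGGAAAGAAACACCAGGGCCTTCCCAGCAGGCCACATGGCGCGGCGTTTCTC, then reverse).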